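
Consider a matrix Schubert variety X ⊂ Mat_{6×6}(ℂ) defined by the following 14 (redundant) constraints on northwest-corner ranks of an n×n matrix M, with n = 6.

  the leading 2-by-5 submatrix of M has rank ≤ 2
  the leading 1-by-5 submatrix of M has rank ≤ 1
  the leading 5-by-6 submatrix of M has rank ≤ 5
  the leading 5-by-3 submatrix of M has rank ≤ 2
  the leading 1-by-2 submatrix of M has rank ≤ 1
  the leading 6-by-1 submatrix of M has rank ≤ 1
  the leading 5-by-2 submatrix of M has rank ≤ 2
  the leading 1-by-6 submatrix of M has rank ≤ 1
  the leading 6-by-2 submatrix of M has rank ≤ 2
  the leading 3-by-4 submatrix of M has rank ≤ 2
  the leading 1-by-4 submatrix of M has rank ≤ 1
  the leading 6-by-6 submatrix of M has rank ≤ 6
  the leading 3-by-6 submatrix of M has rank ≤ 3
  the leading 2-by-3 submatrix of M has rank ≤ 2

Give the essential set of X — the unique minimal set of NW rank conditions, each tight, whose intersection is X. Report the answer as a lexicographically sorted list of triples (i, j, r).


Propagating the 14 rank bounds to every northwest block:

  i=1: 1, 1, 1, 1, 1, 1
  i=2: 1, 2, 2, 2, 2, 2
  i=3: 1, 2, 2, 2, 3, 3
  i=4: 1, 2, 2, 3, 4, 4
  i=5: 1, 2, 2, 3, 4, 5
  i=6: 1, 2, 3, 4, 5, 6

giving w = (1, 2, 5, 4, 6, 3) via Δ²R.

|D(w)|=4, |Ess(w)|=2:

[(3, 4, 2), (5, 3, 2)]


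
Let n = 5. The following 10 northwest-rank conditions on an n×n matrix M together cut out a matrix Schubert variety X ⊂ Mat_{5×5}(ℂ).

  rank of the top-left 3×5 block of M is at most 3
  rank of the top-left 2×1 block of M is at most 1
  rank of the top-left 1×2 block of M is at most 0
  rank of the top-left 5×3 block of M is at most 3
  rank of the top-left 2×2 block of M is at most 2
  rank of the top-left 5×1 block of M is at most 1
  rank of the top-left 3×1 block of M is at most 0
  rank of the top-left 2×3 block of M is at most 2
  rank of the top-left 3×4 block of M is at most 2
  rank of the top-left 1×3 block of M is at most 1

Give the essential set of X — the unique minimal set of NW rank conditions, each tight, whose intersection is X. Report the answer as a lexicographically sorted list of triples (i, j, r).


Rank table r_w(5×5) implied by the 10 constraints:

  i=1: 0 | 0 | 1 | 1 | 1
  i=2: 0 | 1 | 2 | 2 | 2
  i=3: 0 | 1 | 2 | 2 | 3
  i=4: 1 | 2 | 3 | 3 | 4
  i=5: 1 | 2 | 3 | 4 | 5

giving w = (3, 2, 5, 1, 4) via Δ²R.

|D(w)|=5, |Ess(w)|=3:

[(1, 2, 0), (3, 1, 0), (3, 4, 2)]


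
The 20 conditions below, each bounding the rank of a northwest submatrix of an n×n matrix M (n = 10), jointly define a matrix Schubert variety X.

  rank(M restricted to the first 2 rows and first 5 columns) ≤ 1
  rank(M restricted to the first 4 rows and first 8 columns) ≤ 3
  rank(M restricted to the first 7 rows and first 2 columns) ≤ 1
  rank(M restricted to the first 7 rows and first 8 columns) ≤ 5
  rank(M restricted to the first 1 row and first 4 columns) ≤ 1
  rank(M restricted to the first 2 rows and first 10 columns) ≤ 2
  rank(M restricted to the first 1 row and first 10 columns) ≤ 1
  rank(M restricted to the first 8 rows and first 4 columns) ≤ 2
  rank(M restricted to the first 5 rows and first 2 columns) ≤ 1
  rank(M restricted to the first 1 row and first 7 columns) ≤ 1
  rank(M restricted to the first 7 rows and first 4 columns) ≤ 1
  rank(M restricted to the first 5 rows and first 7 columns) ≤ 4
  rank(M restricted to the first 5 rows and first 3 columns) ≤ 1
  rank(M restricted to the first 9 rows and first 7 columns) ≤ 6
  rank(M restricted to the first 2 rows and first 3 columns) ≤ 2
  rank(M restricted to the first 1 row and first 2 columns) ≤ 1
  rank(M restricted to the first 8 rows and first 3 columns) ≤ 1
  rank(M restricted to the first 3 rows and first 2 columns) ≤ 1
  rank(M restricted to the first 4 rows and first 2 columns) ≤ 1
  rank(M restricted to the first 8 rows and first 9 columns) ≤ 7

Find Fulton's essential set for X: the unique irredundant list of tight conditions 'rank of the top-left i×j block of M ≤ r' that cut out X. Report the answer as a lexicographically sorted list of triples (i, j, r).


Recovering R(i,j) via the rank-extension bound from the 20 conditions:

  R[1]: 1  1  1  1  1  1  1  1  1  1
  R[2]: 1  1  1  1  1  2  2  2  2  2
  R[3]: 1  1  1  1  2  3  3  3  3  3
  R[4]: 1  1  1  1  2  3  3  3  4  4
  R[5]: 1  1  1  1  2  3  4  4  5  5
  R[6]: 1  1  1  1  2  3  4  5  6  6
  R[7]: 1  1  1  1  2  3  4  5  6  7
  R[8]: 1  1  1  2  3  4  5  6  7  8
  R[9]: 1  2  2  3  4  5  6  7  8  9
  R[10]: 1  2  3  4  5  6  7  8  9  10

second differences of R give the permutation w = (1, 6, 5, 9, 7, 8, 10, 4, 2, 3).

Fulton essential set (4 of the 23 Rothe cells):

[(2, 5, 1), (4, 8, 3), (7, 4, 1), (8, 3, 1)]


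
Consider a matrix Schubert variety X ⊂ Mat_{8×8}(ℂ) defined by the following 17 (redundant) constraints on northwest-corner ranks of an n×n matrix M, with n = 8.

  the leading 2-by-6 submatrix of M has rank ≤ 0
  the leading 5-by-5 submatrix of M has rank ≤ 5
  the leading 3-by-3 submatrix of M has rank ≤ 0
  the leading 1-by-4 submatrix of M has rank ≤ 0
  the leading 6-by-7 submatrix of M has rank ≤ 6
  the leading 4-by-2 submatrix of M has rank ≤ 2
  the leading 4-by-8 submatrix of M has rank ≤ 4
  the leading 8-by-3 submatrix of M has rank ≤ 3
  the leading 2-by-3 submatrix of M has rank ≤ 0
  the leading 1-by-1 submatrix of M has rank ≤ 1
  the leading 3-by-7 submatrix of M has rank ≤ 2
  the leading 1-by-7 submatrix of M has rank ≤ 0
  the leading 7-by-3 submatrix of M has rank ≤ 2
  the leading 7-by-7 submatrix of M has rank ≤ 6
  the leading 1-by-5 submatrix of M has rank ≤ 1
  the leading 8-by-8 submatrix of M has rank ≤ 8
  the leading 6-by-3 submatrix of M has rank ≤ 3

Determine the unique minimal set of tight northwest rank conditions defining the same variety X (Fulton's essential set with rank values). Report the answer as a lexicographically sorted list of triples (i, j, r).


Recovering R(i,j) via the rank-extension bound from the 17 conditions:

  R[1]: 0 | 0 | 0 | 0 | 0 | 0 | 0 | 1
  R[2]: 0 | 0 | 0 | 0 | 0 | 0 | 1 | 2
  R[3]: 0 | 0 | 0 | 1 | 1 | 1 | 2 | 3
  R[4]: 1 | 1 | 1 | 2 | 2 | 2 | 3 | 4
  R[5]: 1 | 2 | 2 | 3 | 3 | 3 | 4 | 5
  R[6]: 1 | 2 | 2 | 3 | 4 | 4 | 5 | 6
  R[7]: 1 | 2 | 2 | 3 | 4 | 5 | 6 | 7
  R[8]: 1 | 2 | 3 | 4 | 5 | 6 | 7 | 8

reading off 1-entries of Δ²R: w = (8, 7, 4, 1, 2, 5, 6, 3).

4 SE-corners of the 18-cell Rothe diagram give Ess(w):

[(1, 7, 0), (2, 6, 0), (3, 3, 0), (7, 3, 2)]


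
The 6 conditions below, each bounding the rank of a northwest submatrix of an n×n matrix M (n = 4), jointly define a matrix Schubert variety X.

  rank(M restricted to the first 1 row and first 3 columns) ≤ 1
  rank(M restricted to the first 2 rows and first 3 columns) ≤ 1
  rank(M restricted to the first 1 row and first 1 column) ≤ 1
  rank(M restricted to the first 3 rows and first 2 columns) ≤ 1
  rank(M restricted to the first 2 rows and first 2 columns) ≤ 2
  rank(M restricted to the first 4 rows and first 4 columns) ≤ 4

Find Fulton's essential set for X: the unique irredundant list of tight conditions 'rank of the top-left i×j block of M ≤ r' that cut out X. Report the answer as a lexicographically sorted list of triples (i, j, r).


Recovering R(i,j) via the rank-extension bound from the 6 conditions:

  row 1: 1 1 1 1
  row 2: 1 1 1 2
  row 3: 1 1 2 3
  row 4: 1 2 3 4

giving w = (1, 4, 3, 2) via Δ²R.

D(w) has 3 cells with 2 SE-corners; essential set:

[(2, 3, 1), (3, 2, 1)]


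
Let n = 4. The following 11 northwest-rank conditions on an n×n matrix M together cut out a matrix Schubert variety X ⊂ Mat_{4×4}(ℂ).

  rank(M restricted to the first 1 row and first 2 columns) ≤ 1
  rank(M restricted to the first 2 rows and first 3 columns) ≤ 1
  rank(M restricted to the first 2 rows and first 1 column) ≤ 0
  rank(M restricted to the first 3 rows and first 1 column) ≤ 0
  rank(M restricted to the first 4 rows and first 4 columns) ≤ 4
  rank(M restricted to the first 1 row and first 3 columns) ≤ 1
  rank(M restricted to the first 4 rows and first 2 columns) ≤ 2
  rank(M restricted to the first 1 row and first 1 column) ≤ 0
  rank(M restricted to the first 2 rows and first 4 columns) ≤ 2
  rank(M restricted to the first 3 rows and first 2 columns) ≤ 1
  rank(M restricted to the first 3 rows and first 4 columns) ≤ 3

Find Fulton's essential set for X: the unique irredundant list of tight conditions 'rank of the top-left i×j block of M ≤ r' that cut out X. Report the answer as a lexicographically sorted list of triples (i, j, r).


The tightest implied rank at each (i,j), from the 11 conditions:

  R[1]: 0 | 1 | 1 | 1
  R[2]: 0 | 1 | 1 | 2
  R[3]: 0 | 1 | 2 | 3
  R[4]: 1 | 2 | 3 | 4

the unique w with this rank table is (2, 4, 3, 1).

Fulton essential set (2 of the 4 Rothe cells):

[(2, 3, 1), (3, 1, 0)]


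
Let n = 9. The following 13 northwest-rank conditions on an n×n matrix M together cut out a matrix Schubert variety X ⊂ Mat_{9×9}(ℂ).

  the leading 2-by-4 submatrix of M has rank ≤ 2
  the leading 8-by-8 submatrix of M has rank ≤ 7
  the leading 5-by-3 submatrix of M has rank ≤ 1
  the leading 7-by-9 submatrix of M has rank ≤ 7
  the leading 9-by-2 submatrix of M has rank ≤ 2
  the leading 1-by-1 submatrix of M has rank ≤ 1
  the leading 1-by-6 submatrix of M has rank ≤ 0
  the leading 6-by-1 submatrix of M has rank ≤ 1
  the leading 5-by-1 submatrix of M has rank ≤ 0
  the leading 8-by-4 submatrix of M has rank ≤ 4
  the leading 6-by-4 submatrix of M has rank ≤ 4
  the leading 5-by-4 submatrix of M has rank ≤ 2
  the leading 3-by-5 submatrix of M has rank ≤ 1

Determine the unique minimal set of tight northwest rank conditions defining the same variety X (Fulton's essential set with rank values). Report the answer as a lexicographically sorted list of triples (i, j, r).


Rank table r_w(9×9) implied by the 13 constraints:

  i=1: 0 0 0 0 0 0 1 1 1
  i=2: 0 1 1 1 1 1 2 2 2
  i=3: 0 1 1 1 1 2 3 3 3
  i=4: 0 1 1 2 2 3 4 4 4
  i=5: 0 1 1 2 3 4 5 5 5
  i=6: 1 2 2 3 4 5 6 6 6
  i=7: 1 2 3 4 5 6 7 7 7
  i=8: 1 2 3 4 5 6 7 7 8
  i=9: 1 2 3 4 5 6 7 8 9

second differences of R give the permutation w = (7, 2, 6, 4, 5, 1, 3, 9, 8).

Rothe diagram D(w) (16 cells), 5 SE-corners (essential conditions):

[(1, 6, 0), (3, 5, 1), (5, 1, 0), (5, 3, 1), (8, 8, 7)]


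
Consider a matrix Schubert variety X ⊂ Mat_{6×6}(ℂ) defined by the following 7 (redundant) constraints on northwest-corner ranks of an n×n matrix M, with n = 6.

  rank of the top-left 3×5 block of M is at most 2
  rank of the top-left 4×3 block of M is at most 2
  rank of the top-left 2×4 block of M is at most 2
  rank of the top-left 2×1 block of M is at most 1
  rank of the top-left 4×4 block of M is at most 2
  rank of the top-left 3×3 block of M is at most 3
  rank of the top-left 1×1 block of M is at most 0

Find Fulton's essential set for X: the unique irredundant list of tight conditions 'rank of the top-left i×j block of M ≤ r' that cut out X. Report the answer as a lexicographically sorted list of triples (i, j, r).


Rank table r_w(6×6) implied by the 7 constraints:

  0  1  1  1  1  1
  1  2  2  2  2  2
  1  2  2  2  2  3
  1  2  2  2  3  4
  1  2  3  3  4  5
  1  2  3  4  5  6

giving w = (2, 1, 6, 5, 3, 4) via Δ²R.

3 SE-corners of the 6-cell Rothe diagram give Ess(w):

[(1, 1, 0), (3, 5, 2), (4, 4, 2)]


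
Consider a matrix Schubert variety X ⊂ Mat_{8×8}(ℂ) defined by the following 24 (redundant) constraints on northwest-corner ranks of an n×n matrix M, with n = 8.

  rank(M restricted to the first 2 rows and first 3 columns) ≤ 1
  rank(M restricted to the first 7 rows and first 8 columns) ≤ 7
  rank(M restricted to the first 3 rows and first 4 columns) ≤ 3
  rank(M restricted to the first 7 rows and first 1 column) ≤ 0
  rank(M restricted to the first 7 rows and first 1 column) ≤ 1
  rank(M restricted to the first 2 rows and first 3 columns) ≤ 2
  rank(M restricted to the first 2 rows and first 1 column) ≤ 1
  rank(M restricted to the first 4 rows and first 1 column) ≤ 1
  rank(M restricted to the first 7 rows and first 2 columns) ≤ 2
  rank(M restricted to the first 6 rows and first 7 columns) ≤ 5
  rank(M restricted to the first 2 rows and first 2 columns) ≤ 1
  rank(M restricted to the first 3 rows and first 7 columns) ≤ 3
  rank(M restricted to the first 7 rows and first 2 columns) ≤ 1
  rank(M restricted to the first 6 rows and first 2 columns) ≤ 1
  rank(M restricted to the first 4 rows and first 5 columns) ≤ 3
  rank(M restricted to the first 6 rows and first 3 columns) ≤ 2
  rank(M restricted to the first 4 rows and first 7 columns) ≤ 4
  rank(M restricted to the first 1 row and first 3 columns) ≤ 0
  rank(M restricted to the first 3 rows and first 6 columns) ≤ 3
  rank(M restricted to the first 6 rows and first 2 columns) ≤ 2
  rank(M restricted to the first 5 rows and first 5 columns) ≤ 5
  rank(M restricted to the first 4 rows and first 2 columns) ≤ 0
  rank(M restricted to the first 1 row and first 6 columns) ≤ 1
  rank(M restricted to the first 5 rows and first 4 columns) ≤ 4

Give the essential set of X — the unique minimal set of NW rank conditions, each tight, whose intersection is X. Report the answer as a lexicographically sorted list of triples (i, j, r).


Recovering R(i,j) via the rank-extension bound from the 24 conditions:

  0  0  0  1  1  1  1  1
  0  0  1  2  2  2  2  2
  0  0  1  2  3  3  3  3
  0  0  1  2  3  4  4  4
  0  1  2  3  4  5  5  5
  0  1  2  3  4  5  5  6
  0  1  2  3  4  5  6  7
  1  2  3  4  5  6  7  8

reading off 1-entries of Δ²R: w = (4, 3, 5, 6, 2, 8, 7, 1).

Rothe diagram D(w) (13 cells), 4 SE-corners (essential conditions):

[(1, 3, 0), (4, 2, 0), (6, 7, 5), (7, 1, 0)]


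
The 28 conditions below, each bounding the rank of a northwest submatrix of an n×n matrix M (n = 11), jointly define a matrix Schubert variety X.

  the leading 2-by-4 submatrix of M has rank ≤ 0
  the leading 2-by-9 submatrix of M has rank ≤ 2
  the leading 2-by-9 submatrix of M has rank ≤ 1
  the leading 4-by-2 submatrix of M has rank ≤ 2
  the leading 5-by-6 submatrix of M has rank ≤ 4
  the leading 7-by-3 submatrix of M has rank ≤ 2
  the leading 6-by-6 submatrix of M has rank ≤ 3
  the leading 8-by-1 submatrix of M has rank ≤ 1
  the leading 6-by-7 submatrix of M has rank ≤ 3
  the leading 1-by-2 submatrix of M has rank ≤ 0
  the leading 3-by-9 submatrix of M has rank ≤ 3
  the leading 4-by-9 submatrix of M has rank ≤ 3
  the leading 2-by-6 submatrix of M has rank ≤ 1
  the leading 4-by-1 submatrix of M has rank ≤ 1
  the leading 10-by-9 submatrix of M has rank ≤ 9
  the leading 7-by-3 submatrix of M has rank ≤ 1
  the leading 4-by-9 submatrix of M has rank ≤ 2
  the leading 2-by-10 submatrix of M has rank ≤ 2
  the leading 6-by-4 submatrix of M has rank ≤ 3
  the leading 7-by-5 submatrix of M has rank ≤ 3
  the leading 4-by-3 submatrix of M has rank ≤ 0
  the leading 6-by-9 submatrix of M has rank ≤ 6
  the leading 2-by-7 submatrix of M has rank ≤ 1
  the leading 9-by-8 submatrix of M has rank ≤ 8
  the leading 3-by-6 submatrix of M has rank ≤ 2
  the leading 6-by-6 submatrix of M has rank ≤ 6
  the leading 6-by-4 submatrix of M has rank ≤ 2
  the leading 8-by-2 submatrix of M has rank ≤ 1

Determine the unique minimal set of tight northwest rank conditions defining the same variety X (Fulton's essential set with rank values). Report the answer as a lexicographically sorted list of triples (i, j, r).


Computing R[i][j] = min implied NW-rank bound (n=11, 28 conditions):

  i=1: 0 0 0 0 1 1 1 1 1 1 1
  i=2: 0 0 0 0 1 1 1 1 1 2 2
  i=3: 0 0 0 1 2 2 2 2 2 3 3
  i=4: 0 0 0 1 2 2 2 2 2 3 4
  i=5: 1 1 1 2 3 3 3 3 3 4 5
  i=6: 1 1 1 2 3 3 3 4 4 5 6
  i=7: 1 1 1 2 3 4 4 5 5 6 7
  i=8: 1 1 2 3 4 5 5 6 6 7 8
  i=9: 1 2 3 4 5 6 6 7 7 8 9
  i=10: 1 2 3 4 5 6 7 8 8 9 10
  i=11: 1 2 3 4 5 6 7 8 9 10 11

hence w(1..11) = (5, 10, 4, 11, 1, 8, 6, 3, 2, 7, 9).

7 SE-corners of the 29-cell Rothe diagram give Ess(w):

[(2, 4, 0), (2, 9, 1), (4, 3, 0), (4, 9, 2), (6, 7, 3), (7, 3, 1), (8, 2, 1)]


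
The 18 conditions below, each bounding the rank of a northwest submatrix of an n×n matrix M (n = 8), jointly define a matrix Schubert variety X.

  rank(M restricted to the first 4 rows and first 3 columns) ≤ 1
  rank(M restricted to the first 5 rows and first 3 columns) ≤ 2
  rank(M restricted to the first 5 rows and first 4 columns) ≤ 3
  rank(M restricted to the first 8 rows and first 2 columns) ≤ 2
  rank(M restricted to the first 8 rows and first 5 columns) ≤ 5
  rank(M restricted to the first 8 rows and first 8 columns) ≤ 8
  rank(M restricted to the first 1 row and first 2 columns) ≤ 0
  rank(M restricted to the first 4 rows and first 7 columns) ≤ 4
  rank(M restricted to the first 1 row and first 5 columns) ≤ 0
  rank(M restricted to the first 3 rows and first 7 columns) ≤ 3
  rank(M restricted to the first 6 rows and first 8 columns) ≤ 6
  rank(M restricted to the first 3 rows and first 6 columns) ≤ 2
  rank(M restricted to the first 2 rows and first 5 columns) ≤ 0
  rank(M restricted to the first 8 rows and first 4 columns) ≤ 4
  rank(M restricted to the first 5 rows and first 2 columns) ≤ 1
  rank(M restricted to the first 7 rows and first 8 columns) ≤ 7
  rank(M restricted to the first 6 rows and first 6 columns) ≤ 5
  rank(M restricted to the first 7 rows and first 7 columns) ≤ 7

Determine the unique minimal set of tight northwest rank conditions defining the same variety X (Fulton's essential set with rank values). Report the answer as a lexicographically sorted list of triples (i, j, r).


Rank table r_w(8×8) implied by the 18 constraints:

  row 1: 0, 0, 0, 0, 0, 1, 1, 1
  row 2: 0, 0, 0, 0, 0, 1, 2, 2
  row 3: 1, 1, 1, 1, 1, 2, 3, 3
  row 4: 1, 1, 1, 2, 2, 3, 4, 4
  row 5: 1, 1, 2, 3, 3, 4, 5, 5
  row 6: 1, 2, 3, 4, 4, 5, 6, 6
  row 7: 1, 2, 3, 4, 5, 6, 7, 7
  row 8: 1, 2, 3, 4, 5, 6, 7, 8

second differences of R give the permutation w = (6, 7, 1, 4, 3, 2, 5, 8).

|D(w)|=13, |Ess(w)|=3:

[(2, 5, 0), (4, 3, 1), (5, 2, 1)]


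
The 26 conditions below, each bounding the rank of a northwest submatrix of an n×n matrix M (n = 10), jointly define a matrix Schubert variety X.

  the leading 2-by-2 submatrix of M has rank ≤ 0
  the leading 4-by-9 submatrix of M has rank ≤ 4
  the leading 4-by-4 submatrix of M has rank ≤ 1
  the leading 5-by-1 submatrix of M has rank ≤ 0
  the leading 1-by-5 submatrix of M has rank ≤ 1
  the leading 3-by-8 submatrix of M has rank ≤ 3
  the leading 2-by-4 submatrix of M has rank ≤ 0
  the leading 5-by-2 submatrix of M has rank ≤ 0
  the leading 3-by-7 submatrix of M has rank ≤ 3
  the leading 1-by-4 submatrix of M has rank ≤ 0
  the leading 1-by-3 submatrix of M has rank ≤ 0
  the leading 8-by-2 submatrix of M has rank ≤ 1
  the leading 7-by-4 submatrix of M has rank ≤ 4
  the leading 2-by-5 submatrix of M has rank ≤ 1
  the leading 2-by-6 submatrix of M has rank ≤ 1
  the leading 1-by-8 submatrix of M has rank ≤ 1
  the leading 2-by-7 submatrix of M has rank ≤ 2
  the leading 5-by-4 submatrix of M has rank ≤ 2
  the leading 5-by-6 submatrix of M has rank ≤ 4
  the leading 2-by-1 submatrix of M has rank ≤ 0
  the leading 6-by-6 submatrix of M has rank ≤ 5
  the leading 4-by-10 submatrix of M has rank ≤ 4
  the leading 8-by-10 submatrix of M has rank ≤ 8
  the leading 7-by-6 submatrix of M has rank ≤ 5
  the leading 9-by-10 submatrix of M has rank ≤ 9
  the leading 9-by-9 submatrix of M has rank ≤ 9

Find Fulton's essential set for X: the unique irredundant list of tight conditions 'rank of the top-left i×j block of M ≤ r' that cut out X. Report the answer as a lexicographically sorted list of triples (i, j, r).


Rank table r_w(10×10) implied by the 26 constraints:

  i=1: 0  0  0  0  1  1  1  1  1  1
  i=2: 0  0  0  0  1  1  2  2  2  2
  i=3: 0  0  1  1  2  2  3  3  3  3
  i=4: 0  0  1  1  2  3  4  4  4  4
  i=5: 0  0  1  2  3  4  5  5  5  5
  i=6: 1  1  2  3  4  5  6  6  6  6
  i=7: 1  1  2  3  4  5  6  7  7  7
  i=8: 1  1  2  3  4  5  6  7  8  8
  i=9: 1  2  3  4  5  6  7  8  9  9
  i=10: 1  2  3  4  5  6  7  8  9  10

giving w = (5, 7, 3, 6, 4, 1, 8, 9, 2, 10) via Δ²R.

Fulton essential set (5 of the 18 Rothe cells):

[(2, 4, 0), (2, 6, 1), (4, 4, 1), (5, 2, 0), (8, 2, 1)]


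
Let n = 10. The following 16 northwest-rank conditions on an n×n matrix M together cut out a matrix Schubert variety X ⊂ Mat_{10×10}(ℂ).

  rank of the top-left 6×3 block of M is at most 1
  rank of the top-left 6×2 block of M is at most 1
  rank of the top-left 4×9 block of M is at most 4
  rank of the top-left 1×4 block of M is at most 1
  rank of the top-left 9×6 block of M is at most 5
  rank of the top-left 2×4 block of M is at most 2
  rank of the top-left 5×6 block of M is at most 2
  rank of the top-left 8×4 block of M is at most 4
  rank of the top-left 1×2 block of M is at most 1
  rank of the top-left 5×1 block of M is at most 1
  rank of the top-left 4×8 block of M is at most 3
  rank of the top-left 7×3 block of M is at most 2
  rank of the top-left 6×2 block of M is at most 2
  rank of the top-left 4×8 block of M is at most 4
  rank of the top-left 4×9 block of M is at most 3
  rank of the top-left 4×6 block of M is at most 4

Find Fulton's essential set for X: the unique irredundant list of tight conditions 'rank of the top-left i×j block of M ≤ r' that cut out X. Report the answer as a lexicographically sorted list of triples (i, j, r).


Computing R[i][j] = min implied NW-rank bound (n=10, 16 conditions):

  row 1: 1 | 1 | 1 | 1 | 1 | 1 | 1 | 1 | 1 | 1
  row 2: 1 | 1 | 1 | 2 | 2 | 2 | 2 | 2 | 2 | 2
  row 3: 1 | 1 | 1 | 2 | 2 | 2 | 3 | 3 | 3 | 3
  row 4: 1 | 1 | 1 | 2 | 2 | 2 | 3 | 3 | 3 | 4
  row 5: 1 | 1 | 1 | 2 | 2 | 2 | 3 | 4 | 4 | 5
  row 6: 1 | 1 | 1 | 2 | 3 | 3 | 4 | 5 | 5 | 6
  row 7: 1 | 2 | 2 | 3 | 4 | 4 | 5 | 6 | 6 | 7
  row 8: 1 | 2 | 3 | 4 | 5 | 5 | 6 | 7 | 7 | 8
  row 9: 1 | 2 | 3 | 4 | 5 | 5 | 6 | 7 | 8 | 9
  row 10: 1 | 2 | 3 | 4 | 5 | 6 | 7 | 8 | 9 | 10

so w = (1, 4, 7, 10, 8, 5, 2, 3, 9, 6).

Fulton essential set (4 of the 19 Rothe cells):

[(4, 9, 3), (5, 6, 2), (6, 3, 1), (9, 6, 5)]


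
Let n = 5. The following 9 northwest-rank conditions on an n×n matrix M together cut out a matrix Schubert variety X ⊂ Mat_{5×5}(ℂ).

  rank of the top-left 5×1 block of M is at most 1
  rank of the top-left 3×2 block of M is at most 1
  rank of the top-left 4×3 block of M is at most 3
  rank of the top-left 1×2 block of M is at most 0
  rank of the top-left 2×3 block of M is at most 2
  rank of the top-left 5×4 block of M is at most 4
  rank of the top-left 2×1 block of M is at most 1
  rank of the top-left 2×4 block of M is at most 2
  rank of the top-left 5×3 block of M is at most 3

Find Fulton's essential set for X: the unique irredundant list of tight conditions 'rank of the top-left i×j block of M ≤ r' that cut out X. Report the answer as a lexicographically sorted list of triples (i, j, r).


Reconstructing r_w from the 9 given conditions:

  i=1: 0  0  1  1  1
  i=2: 1  1  2  2  2
  i=3: 1  1  2  3  3
  i=4: 1  2  3  4  4
  i=5: 1  2  3  4  5

reading off 1-entries of Δ²R: w = (3, 1, 4, 2, 5).

Rothe diagram D(w) (3 cells), 2 SE-corners (essential conditions):

[(1, 2, 0), (3, 2, 1)]


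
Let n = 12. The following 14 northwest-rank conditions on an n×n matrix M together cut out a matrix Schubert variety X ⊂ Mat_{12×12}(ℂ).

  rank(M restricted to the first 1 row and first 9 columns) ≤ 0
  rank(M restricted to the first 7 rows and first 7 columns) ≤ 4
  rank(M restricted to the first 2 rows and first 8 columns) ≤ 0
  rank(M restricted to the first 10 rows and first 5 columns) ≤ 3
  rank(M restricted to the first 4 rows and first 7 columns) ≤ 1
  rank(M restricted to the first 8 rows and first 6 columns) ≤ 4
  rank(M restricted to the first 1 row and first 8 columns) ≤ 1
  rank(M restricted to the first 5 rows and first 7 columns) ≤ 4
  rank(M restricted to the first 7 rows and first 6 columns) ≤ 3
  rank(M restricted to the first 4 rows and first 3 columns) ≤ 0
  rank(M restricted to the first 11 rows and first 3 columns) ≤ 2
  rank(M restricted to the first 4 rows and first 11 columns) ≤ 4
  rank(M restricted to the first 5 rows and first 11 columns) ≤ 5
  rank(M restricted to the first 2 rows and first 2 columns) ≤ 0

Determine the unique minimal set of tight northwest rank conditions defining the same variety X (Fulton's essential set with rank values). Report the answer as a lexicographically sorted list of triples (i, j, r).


Recovering R(i,j) via the rank-extension bound from the 14 conditions:

  R[1]: 0  0  0  0  0  0  0  0  0  1  1  1
  R[2]: 0  0  0  0  0  0  0  0  1  2  2  2
  R[3]: 0  0  0  1  1  1  1  1  2  3  3  3
  R[4]: 0  0  0  1  1  1  1  2  3  4  4  4
  R[5]: 1  1  1  2  2  2  2  3  4  5  5  5
  R[6]: 1  2  2  3  3  3  3  4  5  6  6  6
  R[7]: 1  2  2  3  3  3  4  5  6  7  7  7
  R[8]: 1  2  2  3  3  4  5  6  7  8  8  8
  R[9]: 1  2  2  3  3  4  5  6  7  8  9  9
  R[10]: 1  2  2  3  3  4  5  6  7  8  9  10
  R[11]: 1  2  2  3  4  5  6  7  8  9  10  11
  R[12]: 1  2  3  4  5  6  7  8  9  10  11  12

giving w = (10, 9, 4, 8, 1, 2, 7, 6, 11, 12, 5, 3) via Δ²R.

|D(w)|=36, |Ess(w)|=7:

[(1, 9, 0), (2, 8, 0), (4, 3, 0), (4, 7, 1), (7, 6, 3), (10, 5, 3), (11, 3, 2)]


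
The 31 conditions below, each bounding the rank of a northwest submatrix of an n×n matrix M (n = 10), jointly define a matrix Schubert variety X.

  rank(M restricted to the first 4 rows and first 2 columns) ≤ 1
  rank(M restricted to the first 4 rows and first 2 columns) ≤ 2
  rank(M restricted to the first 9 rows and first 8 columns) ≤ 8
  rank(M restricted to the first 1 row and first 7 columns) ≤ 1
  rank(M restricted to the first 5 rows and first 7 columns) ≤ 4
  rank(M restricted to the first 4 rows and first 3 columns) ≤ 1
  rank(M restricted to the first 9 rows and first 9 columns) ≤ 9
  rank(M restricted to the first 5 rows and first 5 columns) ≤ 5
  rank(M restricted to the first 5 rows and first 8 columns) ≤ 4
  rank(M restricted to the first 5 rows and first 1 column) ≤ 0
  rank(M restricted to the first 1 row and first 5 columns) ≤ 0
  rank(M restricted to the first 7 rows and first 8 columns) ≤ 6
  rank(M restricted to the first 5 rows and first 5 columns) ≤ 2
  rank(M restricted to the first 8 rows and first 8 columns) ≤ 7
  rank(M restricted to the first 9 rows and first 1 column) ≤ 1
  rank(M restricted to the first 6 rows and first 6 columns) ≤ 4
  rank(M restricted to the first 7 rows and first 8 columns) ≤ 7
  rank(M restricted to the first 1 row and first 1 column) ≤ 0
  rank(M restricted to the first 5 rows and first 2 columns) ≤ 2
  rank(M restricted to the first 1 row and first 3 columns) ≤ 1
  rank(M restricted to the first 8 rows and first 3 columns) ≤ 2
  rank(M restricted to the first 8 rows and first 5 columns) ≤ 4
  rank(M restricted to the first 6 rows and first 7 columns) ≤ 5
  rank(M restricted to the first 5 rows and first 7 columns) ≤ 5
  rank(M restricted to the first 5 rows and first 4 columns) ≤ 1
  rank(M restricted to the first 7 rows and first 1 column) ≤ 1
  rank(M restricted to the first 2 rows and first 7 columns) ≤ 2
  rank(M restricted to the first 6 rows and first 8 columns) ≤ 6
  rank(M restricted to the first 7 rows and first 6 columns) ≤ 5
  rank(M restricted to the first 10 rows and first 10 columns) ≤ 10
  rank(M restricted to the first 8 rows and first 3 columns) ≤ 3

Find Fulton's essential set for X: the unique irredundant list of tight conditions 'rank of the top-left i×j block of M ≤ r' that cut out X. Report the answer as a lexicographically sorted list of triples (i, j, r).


The tightest implied rank at each (i,j), from the 31 conditions:

  row 1: 0, 0, 0, 0, 0, 1, 1, 1, 1, 1
  row 2: 0, 1, 1, 1, 1, 2, 2, 2, 2, 2
  row 3: 0, 1, 1, 1, 2, 3, 3, 3, 3, 3
  row 4: 0, 1, 1, 1, 2, 3, 4, 4, 4, 4
  row 5: 0, 1, 1, 1, 2, 3, 4, 4, 5, 5
  row 6: 1, 2, 2, 2, 3, 4, 5, 5, 6, 6
  row 7: 1, 2, 2, 3, 4, 5, 6, 6, 7, 7
  row 8: 1, 2, 2, 3, 4, 5, 6, 7, 8, 8
  row 9: 1, 2, 3, 4, 5, 6, 7, 8, 9, 9
  row 10: 1, 2, 3, 4, 5, 6, 7, 8, 9, 10

second differences of R give the permutation w = (6, 2, 5, 7, 9, 1, 4, 8, 3, 10).

|D(w)|=18, |Ess(w)|=5:

[(1, 5, 0), (5, 1, 0), (5, 4, 1), (5, 8, 4), (8, 3, 2)]


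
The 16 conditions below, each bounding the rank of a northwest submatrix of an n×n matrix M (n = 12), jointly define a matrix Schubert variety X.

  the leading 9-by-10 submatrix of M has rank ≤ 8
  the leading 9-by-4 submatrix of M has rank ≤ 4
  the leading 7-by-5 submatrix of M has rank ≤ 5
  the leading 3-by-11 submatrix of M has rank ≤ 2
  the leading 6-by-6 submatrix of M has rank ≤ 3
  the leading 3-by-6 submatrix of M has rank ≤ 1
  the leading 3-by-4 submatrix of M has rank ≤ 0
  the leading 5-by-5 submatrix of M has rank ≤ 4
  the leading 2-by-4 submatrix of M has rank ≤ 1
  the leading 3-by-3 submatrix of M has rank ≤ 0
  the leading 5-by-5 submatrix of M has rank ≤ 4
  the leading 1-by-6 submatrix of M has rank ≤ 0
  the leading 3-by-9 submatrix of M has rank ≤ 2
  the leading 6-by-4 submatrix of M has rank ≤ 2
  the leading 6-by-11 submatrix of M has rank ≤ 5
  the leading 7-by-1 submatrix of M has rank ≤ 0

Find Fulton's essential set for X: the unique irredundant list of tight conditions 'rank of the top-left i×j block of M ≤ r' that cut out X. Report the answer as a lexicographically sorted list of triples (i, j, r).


The tightest implied rank at each (i,j), from the 16 conditions:

  R[1]: 0 0 0 0 0 0 1 1 1 1 1 1
  R[2]: 0 0 0 0 1 1 2 2 2 2 2 2
  R[3]: 0 0 0 0 1 1 2 2 2 2 2 3
  R[4]: 0 1 1 1 2 2 3 3 3 3 3 4
  R[5]: 0 1 2 2 3 3 4 4 4 4 4 5
  R[6]: 0 1 2 2 3 3 4 5 5 5 5 6
  R[7]: 0 1 2 3 4 4 5 6 6 6 6 7
  R[8]: 1 2 3 4 5 5 6 7 7 7 7 8
  R[9]: 1 2 3 4 5 6 7 8 8 8 8 9
  R[10]: 1 2 3 4 5 6 7 8 9 9 9 10
  R[11]: 1 2 3 4 5 6 7 8 9 10 10 11
  R[12]: 1 2 3 4 5 6 7 8 9 10 11 12

reading off 1-entries of Δ²R: w = (7, 5, 12, 2, 3, 8, 4, 1, 6, 9, 10, 11).

7 SE-corners of the 25-cell Rothe diagram give Ess(w):

[(1, 6, 0), (3, 4, 0), (3, 6, 1), (3, 11, 2), (6, 4, 2), (6, 6, 3), (7, 1, 0)]


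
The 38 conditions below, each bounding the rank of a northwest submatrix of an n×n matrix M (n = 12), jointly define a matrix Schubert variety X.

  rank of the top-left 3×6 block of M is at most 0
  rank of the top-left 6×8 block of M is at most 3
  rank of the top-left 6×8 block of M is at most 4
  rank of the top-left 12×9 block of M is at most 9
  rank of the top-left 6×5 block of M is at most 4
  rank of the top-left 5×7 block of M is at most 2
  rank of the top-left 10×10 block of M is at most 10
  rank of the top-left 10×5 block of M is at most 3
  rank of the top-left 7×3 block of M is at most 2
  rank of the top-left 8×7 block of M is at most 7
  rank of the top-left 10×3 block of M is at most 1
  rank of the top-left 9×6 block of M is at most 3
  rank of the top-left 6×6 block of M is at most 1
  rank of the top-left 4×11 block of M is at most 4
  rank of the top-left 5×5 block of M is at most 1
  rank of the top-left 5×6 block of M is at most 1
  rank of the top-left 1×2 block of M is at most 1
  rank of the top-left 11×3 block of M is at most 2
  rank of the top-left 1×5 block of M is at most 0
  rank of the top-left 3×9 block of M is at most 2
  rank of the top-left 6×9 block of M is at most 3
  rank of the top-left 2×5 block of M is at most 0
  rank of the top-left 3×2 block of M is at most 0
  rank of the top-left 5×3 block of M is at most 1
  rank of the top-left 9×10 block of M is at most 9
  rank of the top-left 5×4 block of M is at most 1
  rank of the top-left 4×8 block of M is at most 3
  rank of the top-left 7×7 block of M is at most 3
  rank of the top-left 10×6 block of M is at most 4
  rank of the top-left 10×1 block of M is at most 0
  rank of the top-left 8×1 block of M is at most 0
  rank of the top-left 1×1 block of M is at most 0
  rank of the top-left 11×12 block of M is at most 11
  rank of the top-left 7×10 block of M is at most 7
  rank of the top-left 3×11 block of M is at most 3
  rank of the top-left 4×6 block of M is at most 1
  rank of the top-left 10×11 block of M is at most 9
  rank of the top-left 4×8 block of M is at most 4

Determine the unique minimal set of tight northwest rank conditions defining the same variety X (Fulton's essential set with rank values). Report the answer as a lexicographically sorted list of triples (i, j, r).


Computing R[i][j] = min implied NW-rank bound (n=12, 38 conditions):

  0, 0, 0, 0, 0, 0, 1, 1, 1, 1, 1, 1
  0, 0, 0, 0, 0, 0, 1, 2, 2, 2, 2, 2
  0, 0, 0, 0, 0, 0, 1, 2, 2, 3, 3, 3
  0, 1, 1, 1, 1, 1, 2, 3, 3, 4, 4, 4
  0, 1, 1, 1, 1, 1, 2, 3, 3, 4, 5, 5
  0, 1, 1, 1, 1, 1, 2, 3, 3, 4, 5, 6
  0, 1, 1, 2, 2, 2, 3, 4, 4, 5, 6, 7
  0, 1, 1, 2, 3, 3, 4, 5, 5, 6, 7, 8
  0, 1, 1, 2, 3, 3, 4, 5, 6, 7, 8, 9
  0, 1, 1, 2, 3, 4, 5, 6, 7, 8, 9, 10
  1, 2, 2, 3, 4, 5, 6, 7, 8, 9, 10, 11
  1, 2, 3, 4, 5, 6, 7, 8, 9, 10, 11, 12

the unique w with this rank table is (7, 8, 10, 2, 11, 12, 4, 5, 9, 6, 1, 3).

Rothe diagram D(w) (41 cells), 7 SE-corners (essential conditions):

[(3, 6, 0), (3, 9, 2), (6, 6, 1), (6, 9, 3), (9, 6, 3), (10, 1, 0), (10, 3, 1)]


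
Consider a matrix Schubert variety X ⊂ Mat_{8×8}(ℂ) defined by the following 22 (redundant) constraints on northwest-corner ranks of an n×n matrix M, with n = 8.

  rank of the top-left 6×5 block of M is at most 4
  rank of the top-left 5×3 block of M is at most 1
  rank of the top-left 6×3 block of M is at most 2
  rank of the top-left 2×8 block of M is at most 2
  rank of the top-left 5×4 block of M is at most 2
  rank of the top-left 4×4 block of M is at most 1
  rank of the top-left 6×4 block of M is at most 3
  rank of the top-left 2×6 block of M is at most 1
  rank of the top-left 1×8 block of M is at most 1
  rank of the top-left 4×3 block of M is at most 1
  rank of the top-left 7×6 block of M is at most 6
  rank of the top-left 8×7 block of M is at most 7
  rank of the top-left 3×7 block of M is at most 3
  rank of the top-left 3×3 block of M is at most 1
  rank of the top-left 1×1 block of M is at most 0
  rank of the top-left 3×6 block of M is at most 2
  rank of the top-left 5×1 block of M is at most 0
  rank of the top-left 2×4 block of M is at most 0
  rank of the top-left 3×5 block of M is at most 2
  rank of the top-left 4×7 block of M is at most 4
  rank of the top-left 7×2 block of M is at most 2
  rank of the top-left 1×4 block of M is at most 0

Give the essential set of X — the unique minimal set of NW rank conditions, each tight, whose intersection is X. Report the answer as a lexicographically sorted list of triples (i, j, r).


Propagating the 22 rank bounds to every northwest block:

  R[1]: 0, 0, 0, 0, 1, 1, 1, 1
  R[2]: 0, 0, 0, 0, 1, 1, 2, 2
  R[3]: 0, 1, 1, 1, 2, 2, 3, 3
  R[4]: 0, 1, 1, 1, 2, 3, 4, 4
  R[5]: 0, 1, 1, 2, 3, 4, 5, 5
  R[6]: 1, 2, 2, 3, 4, 5, 6, 6
  R[7]: 1, 2, 3, 4, 5, 6, 7, 7
  R[8]: 1, 2, 3, 4, 5, 6, 7, 8

so w = (5, 7, 2, 6, 4, 1, 3, 8).

ℓ(w)=15; the 5 essential cells (i,j,r):

[(2, 4, 0), (2, 6, 1), (4, 4, 1), (5, 1, 0), (5, 3, 1)]


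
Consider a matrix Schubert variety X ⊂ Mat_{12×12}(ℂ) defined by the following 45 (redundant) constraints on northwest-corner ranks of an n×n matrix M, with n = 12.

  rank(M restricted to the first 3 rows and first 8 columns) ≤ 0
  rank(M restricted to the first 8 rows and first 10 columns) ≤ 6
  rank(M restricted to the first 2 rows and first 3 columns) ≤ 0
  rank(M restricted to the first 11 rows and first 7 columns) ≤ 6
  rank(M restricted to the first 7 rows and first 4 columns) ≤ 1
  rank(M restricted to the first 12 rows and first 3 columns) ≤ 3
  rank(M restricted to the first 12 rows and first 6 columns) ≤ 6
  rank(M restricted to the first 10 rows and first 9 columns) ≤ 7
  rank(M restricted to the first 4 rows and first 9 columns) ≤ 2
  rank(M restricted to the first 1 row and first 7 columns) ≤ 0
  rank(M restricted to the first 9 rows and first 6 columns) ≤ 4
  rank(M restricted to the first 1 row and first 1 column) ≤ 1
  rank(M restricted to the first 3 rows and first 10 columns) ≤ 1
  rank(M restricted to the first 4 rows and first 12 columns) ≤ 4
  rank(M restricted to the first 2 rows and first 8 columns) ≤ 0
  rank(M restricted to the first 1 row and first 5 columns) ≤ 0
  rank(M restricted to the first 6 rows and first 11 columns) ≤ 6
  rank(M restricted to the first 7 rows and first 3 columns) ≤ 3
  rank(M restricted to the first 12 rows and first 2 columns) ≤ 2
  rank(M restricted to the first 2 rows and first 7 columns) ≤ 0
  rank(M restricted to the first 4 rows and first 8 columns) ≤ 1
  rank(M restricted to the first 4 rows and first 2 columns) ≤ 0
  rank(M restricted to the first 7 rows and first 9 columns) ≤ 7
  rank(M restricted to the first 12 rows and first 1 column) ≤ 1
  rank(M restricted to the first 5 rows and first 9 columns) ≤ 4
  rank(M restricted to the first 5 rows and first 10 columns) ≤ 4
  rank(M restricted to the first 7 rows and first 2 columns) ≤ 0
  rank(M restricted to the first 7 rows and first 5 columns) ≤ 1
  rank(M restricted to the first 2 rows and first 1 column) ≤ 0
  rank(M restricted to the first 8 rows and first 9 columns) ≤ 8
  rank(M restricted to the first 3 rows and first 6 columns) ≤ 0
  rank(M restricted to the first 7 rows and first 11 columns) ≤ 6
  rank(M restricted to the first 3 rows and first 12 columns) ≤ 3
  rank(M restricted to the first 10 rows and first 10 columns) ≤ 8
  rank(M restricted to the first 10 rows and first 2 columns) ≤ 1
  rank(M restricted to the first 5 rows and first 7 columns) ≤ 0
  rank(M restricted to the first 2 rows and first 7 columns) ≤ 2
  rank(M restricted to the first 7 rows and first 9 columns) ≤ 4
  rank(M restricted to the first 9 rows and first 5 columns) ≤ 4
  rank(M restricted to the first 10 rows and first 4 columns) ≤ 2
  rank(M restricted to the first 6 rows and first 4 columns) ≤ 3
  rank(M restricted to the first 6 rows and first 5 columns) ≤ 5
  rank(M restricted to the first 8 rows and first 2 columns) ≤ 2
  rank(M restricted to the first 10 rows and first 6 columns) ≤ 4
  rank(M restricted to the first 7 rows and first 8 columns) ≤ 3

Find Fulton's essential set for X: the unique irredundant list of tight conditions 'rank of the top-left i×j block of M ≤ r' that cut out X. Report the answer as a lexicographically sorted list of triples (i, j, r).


Reconstructing r_w from the 45 given conditions:

  row 1: 0, 0, 0, 0, 0, 0, 0, 0, 1, 1, 1, 1
  row 2: 0, 0, 0, 0, 0, 0, 0, 0, 1, 1, 2, 2
  row 3: 0, 0, 0, 0, 0, 0, 0, 0, 1, 1, 2, 3
  row 4: 0, 0, 0, 0, 0, 0, 0, 1, 2, 2, 3, 4
  row 5: 0, 0, 0, 0, 0, 0, 0, 1, 2, 3, 4, 5
  row 6: 0, 0, 1, 1, 1, 1, 1, 2, 3, 4, 5, 6
  row 7: 0, 0, 1, 1, 1, 2, 2, 3, 4, 5, 6, 7
  row 8: 1, 1, 2, 2, 2, 3, 3, 4, 5, 6, 7, 8
  row 9: 1, 1, 2, 2, 3, 4, 4, 5, 6, 7, 8, 9
  row 10: 1, 1, 2, 2, 3, 4, 5, 6, 7, 8, 9, 10
  row 11: 1, 2, 3, 3, 4, 5, 6, 7, 8, 9, 10, 11
  row 12: 1, 2, 3, 4, 5, 6, 7, 8, 9, 10, 11, 12

hence w(1..12) = (9, 11, 12, 8, 10, 3, 6, 1, 5, 7, 2, 4).

Fulton essential set (7 of the 50 Rothe cells):

[(3, 8, 0), (3, 10, 1), (5, 7, 0), (7, 2, 0), (7, 5, 1), (10, 2, 1), (10, 4, 2)]


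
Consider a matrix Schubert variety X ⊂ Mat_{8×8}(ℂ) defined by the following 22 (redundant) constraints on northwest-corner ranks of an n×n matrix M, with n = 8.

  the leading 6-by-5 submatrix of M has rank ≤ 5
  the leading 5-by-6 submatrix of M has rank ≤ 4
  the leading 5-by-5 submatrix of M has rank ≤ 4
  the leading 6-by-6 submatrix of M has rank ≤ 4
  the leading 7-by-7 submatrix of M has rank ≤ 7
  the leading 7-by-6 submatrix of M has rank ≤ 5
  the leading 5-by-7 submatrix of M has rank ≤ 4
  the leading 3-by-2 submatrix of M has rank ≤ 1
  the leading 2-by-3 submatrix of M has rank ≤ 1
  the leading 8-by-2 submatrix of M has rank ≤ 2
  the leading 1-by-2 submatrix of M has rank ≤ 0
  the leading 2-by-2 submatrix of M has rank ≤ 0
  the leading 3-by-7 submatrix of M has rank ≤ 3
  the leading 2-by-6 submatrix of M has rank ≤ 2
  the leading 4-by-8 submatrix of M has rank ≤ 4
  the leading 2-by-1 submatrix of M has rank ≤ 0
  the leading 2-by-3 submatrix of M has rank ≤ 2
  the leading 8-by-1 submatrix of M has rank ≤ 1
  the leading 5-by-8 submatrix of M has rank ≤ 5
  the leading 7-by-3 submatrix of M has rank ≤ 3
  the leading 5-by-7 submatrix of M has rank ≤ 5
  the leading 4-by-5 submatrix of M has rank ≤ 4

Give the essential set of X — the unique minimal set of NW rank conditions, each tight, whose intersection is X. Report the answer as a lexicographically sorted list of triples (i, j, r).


Rank table r_w(8×8) implied by the 22 constraints:

  R[1]: 0  0  1  1  1  1  1  1
  R[2]: 0  0  1  2  2  2  2  2
  R[3]: 1  1  2  3  3  3  3  3
  R[4]: 1  2  3  4  4  4  4  4
  R[5]: 1  2  3  4  4  4  4  5
  R[6]: 1  2  3  4  4  4  5  6
  R[7]: 1  2  3  4  5  5  6  7
  R[8]: 1  2  3  4  5  6  7  8

second differences of R give the permutation w = (3, 4, 1, 2, 8, 7, 5, 6).

Fulton essential set (3 of the 9 Rothe cells):

[(2, 2, 0), (5, 7, 4), (6, 6, 4)]
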